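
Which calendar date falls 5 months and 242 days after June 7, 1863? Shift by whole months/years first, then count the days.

July 6, 1864

Adding 5 months and 242 days from June 7, 1863: first the month/year part, then the days.
month 6 + 5 = 11 → November 1863.
Day 7 is valid in November, giving November 7, 1863.
Now add 242 days from November 7, 1863.
November has 30 days, so 30 − 7 = 23 days remain after November 7, 1863; 242 − 23 = 219 left.
December 1863 has 31 days: 219 − 31 = 188 left.
January 1864 has 31 days: 188 − 31 = 157 left.
February 1864 has 29 days (1864 is a leap year): 157 − 29 = 128 left.
March 1864 has 31 days: 128 − 31 = 97 left.
April 1864 has 30 days: 97 − 30 = 67 left.
May 1864 has 31 days: 67 − 31 = 36 left.
June 1864 has 30 days: 36 − 30 = 6 left.
6 days into July 1864 → July 6, 1864.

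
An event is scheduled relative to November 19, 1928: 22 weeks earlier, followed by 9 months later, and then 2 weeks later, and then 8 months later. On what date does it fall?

December 1, 1929

Counting back 22 weeks (= 154 days) from November 19, 1928:
Going back 19 days from November 19, 1928 reaches the end of the previous month; 154 − 19 = 135 left.
October 1928 has 31 days: 135 − 31 = 104 left.
September 1928 has 30 days: 104 − 30 = 74 left.
August 1928 has 31 days: 74 − 31 = 43 left.
July 1928 has 31 days: 43 − 31 = 12 left.
June 1928 has 30 days; 30 − 12 = 18 → June 18, 1928.
Adding 9 months from June 18, 1928:
month 6 + 9 = 15, which is month 3 of year 1929 → March 1929.
Day 18 is valid in March, giving March 18, 1929.
Counting forward 2 weeks (= 14 days) from March 18, 1929:
March has 31 days, so 31 − 18 = 13 days remain after March 18, 1929; 14 − 13 = 1 left.
1 day into April 1929 → April 1, 1929.
Advancing 8 months from April 1, 1929:
month 4 + 8 = 12 → December 1929.
Day 1 is valid in December, giving December 1, 1929.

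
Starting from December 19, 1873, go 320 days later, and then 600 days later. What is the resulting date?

Counting forward 320 days from December 19, 1873:
December has 31 days, so 31 − 19 = 12 days remain after December 19, 1873; 320 − 12 = 308 left.
January 1874 has 31 days: 308 − 31 = 277 left.
February 1874 has 28 days (1874 is not a leap year): 277 − 28 = 249 left.
March 1874 has 31 days: 249 − 31 = 218 left.
April 1874 has 30 days: 218 − 30 = 188 left.
May 1874 has 31 days: 188 − 31 = 157 left.
June 1874 has 30 days: 157 − 30 = 127 left.
July 1874 has 31 days: 127 − 31 = 96 left.
August 1874 has 31 days: 96 − 31 = 65 left.
September 1874 has 30 days: 65 − 30 = 35 left.
October 1874 has 31 days: 35 − 31 = 4 left.
4 days into November 1874 → November 4, 1874.
Counting forward 600 days from November 4, 1874:
November has 30 days, so 30 − 4 = 26 days remain after November 4, 1874; 600 − 26 = 574 left.
December 1874 has 31 days: 574 − 31 = 543 left.
January 1875 has 31 days: 543 − 31 = 512 left.
February 1875 has 28 days (1875 is not a leap year): 512 − 28 = 484 left.
March 1875 has 31 days: 484 − 31 = 453 left.
April 1875 has 30 days: 453 − 30 = 423 left.
May 1875 has 31 days: 423 − 31 = 392 left.
June 1875 has 30 days: 392 − 30 = 362 left.
July 1875 has 31 days: 362 − 31 = 331 left.
August 1875 has 31 days: 331 − 31 = 300 left.
September 1875 has 30 days: 300 − 30 = 270 left.
October 1875 has 31 days: 270 − 31 = 239 left.
November 1875 has 30 days: 239 − 30 = 209 left.
December 1875 has 31 days: 209 − 31 = 178 left.
January 1876 has 31 days: 178 − 31 = 147 left.
February 1876 has 29 days (1876 is a leap year): 147 − 29 = 118 left.
March 1876 has 31 days: 118 − 31 = 87 left.
April 1876 has 30 days: 87 − 30 = 57 left.
May 1876 has 31 days: 57 − 31 = 26 left.
26 days into June 1876 → June 26, 1876.

June 26, 1876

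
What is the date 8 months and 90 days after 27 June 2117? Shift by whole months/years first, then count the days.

Advancing 8 months and 90 days from June 27, 2117: first the month/year part, then the days.
month 6 + 8 = 14, which is month 2 of year 2118 → February 2118.
Day 27 is valid in February, giving February 27, 2118.
Now add 90 days from February 27, 2118.
February has 28 days, so 28 − 27 = 1 day remains after February 27, 2118; 90 − 1 = 89 left.
March 2118 has 31 days: 89 − 31 = 58 left.
April 2118 has 30 days: 58 − 30 = 28 left.
28 days into May 2118 → May 28, 2118.

May 28, 2118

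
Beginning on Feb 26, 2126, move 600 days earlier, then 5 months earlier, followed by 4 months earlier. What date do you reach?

Counting back 600 days from February 26, 2126:
Going back 26 days from February 26, 2126 reaches the end of the previous month; 600 − 26 = 574 left.
January 2126 has 31 days: 574 − 31 = 543 left.
December 2125 has 31 days: 543 − 31 = 512 left.
November 2125 has 30 days: 512 − 30 = 482 left.
October 2125 has 31 days: 482 − 31 = 451 left.
September 2125 has 30 days: 451 − 30 = 421 left.
August 2125 has 31 days: 421 − 31 = 390 left.
July 2125 has 31 days: 390 − 31 = 359 left.
June 2125 has 30 days: 359 − 30 = 329 left.
May 2125 has 31 days: 329 − 31 = 298 left.
April 2125 has 30 days: 298 − 30 = 268 left.
March 2125 has 31 days: 268 − 31 = 237 left.
February 2125 has 28 days (2125 is not a leap year): 237 − 28 = 209 left.
January 2125 has 31 days: 209 − 31 = 178 left.
December 2124 has 31 days: 178 − 31 = 147 left.
November 2124 has 30 days: 147 − 30 = 117 left.
October 2124 has 31 days: 117 − 31 = 86 left.
September 2124 has 30 days: 86 − 30 = 56 left.
August 2124 has 31 days: 56 − 31 = 25 left.
July 2124 has 31 days; 31 − 25 = 6 → July 6, 2124.
Counting back 5 months from July 6, 2124:
month 7 − 5 = 2 → February 2124.
Day 6 is valid in February, giving February 6, 2124.
Going back 4 months from February 6, 2124:
month 2 − 4 = -2, which is month 10 of year 2123 → October 2123.
Day 6 is valid in October, giving October 6, 2123.

October 6, 2123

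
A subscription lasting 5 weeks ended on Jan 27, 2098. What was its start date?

December 23, 2097

Counting back 5 weeks = 35 days from January 27, 2098.
Going back 27 days from January 27, 2098 reaches the end of the previous month; 35 − 27 = 8 left.
December 2097 has 31 days; 31 − 8 = 23 → December 23, 2097.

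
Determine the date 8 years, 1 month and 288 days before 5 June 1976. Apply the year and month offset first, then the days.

July 22, 1967

Subtracting 8 years, 1 month and 288 days from June 5, 1976: first the month/year part, then the days.
-8 years → 1968; month 6 − 1 = 5 → May 1968.
Day 5 is valid in May, giving May 5, 1968.
Now subtract 288 days from May 5, 1968.
Going back 5 days from May 5, 1968 reaches the end of the previous month; 288 − 5 = 283 left.
April 1968 has 30 days: 283 − 30 = 253 left.
March 1968 has 31 days: 253 − 31 = 222 left.
February 1968 has 29 days (1968 is a leap year): 222 − 29 = 193 left.
January 1968 has 31 days: 193 − 31 = 162 left.
December 1967 has 31 days: 162 − 31 = 131 left.
November 1967 has 30 days: 131 − 30 = 101 left.
October 1967 has 31 days: 101 − 31 = 70 left.
September 1967 has 30 days: 70 − 30 = 40 left.
August 1967 has 31 days: 40 − 31 = 9 left.
July 1967 has 31 days; 31 − 9 = 22 → July 22, 1967.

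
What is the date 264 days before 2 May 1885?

Counting back 264 days from May 2, 1885.
Going back 2 days from May 2, 1885 reaches the end of the previous month; 264 − 2 = 262 left.
April 1885 has 30 days: 262 − 30 = 232 left.
March 1885 has 31 days: 232 − 31 = 201 left.
February 1885 has 28 days (1885 is not a leap year): 201 − 28 = 173 left.
January 1885 has 31 days: 173 − 31 = 142 left.
December 1884 has 31 days: 142 − 31 = 111 left.
November 1884 has 30 days: 111 − 30 = 81 left.
October 1884 has 31 days: 81 − 31 = 50 left.
September 1884 has 30 days: 50 − 30 = 20 left.
August 1884 has 31 days; 31 − 20 = 11 → August 11, 1884.

August 11, 1884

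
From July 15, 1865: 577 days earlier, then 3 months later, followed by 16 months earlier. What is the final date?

November 16, 1862

Subtracting 577 days from July 15, 1865:
Going back 15 days from July 15, 1865 reaches the end of the previous month; 577 − 15 = 562 left.
June 1865 has 30 days: 562 − 30 = 532 left.
May 1865 has 31 days: 532 − 31 = 501 left.
April 1865 has 30 days: 501 − 30 = 471 left.
March 1865 has 31 days: 471 − 31 = 440 left.
February 1865 has 28 days (1865 is not a leap year): 440 − 28 = 412 left.
January 1865 has 31 days: 412 − 31 = 381 left.
December 1864 has 31 days: 381 − 31 = 350 left.
November 1864 has 30 days: 350 − 30 = 320 left.
October 1864 has 31 days: 320 − 31 = 289 left.
September 1864 has 30 days: 289 − 30 = 259 left.
August 1864 has 31 days: 259 − 31 = 228 left.
July 1864 has 31 days: 228 − 31 = 197 left.
June 1864 has 30 days: 197 − 30 = 167 left.
May 1864 has 31 days: 167 − 31 = 136 left.
April 1864 has 30 days: 136 − 30 = 106 left.
March 1864 has 31 days: 106 − 31 = 75 left.
February 1864 has 29 days (1864 is a leap year): 75 − 29 = 46 left.
January 1864 has 31 days: 46 − 31 = 15 left.
December 1863 has 31 days; 31 − 15 = 16 → December 16, 1863.
Counting forward 3 months from December 16, 1863:
month 12 + 3 = 15, which is month 3 of year 1864 → March 1864.
Day 16 is valid in March, giving March 16, 1864.
Going back 16 months from March 16, 1864:
month 3 − 16 = -13, which is month 11 of year 1862 → November 1862.
Day 16 is valid in November, giving November 16, 1862.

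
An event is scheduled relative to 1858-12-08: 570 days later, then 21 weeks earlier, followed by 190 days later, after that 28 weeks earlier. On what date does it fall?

Counting forward 570 days from December 8, 1858:
December has 31 days, so 31 − 8 = 23 days remain after December 8, 1858; 570 − 23 = 547 left.
January 1859 has 31 days: 547 − 31 = 516 left.
February 1859 has 28 days (1859 is not a leap year): 516 − 28 = 488 left.
March 1859 has 31 days: 488 − 31 = 457 left.
April 1859 has 30 days: 457 − 30 = 427 left.
May 1859 has 31 days: 427 − 31 = 396 left.
June 1859 has 30 days: 396 − 30 = 366 left.
July 1859 has 31 days: 366 − 31 = 335 left.
August 1859 has 31 days: 335 − 31 = 304 left.
September 1859 has 30 days: 304 − 30 = 274 left.
October 1859 has 31 days: 274 − 31 = 243 left.
November 1859 has 30 days: 243 − 30 = 213 left.
December 1859 has 31 days: 213 − 31 = 182 left.
January 1860 has 31 days: 182 − 31 = 151 left.
February 1860 has 29 days (1860 is a leap year): 151 − 29 = 122 left.
March 1860 has 31 days: 122 − 31 = 91 left.
April 1860 has 30 days: 91 − 30 = 61 left.
May 1860 has 31 days: 61 − 31 = 30 left.
30 days into June 1860 → June 30, 1860.
Counting back 21 weeks (= 147 days) from June 30, 1860:
Going back 30 days from June 30, 1860 reaches the end of the previous month; 147 − 30 = 117 left.
May 1860 has 31 days: 117 − 31 = 86 left.
April 1860 has 30 days: 86 − 30 = 56 left.
March 1860 has 31 days: 56 − 31 = 25 left.
February 1860 has 29 days; 29 − 25 = 4 → February 4, 1860.
Counting forward 190 days from February 4, 1860:
February has 29 days, so 29 − 4 = 25 days remain after February 4, 1860; 190 − 25 = 165 left.
March 1860 has 31 days: 165 − 31 = 134 left.
April 1860 has 30 days: 134 − 30 = 104 left.
May 1860 has 31 days: 104 − 31 = 73 left.
June 1860 has 30 days: 73 − 30 = 43 left.
July 1860 has 31 days: 43 − 31 = 12 left.
12 days into August 1860 → August 12, 1860.
Counting back 28 weeks (= 196 days) from August 12, 1860:
Going back 12 days from August 12, 1860 reaches the end of the previous month; 196 − 12 = 184 left.
July 1860 has 31 days: 184 − 31 = 153 left.
June 1860 has 30 days: 153 − 30 = 123 left.
May 1860 has 31 days: 123 − 31 = 92 left.
April 1860 has 30 days: 92 − 30 = 62 left.
March 1860 has 31 days: 62 − 31 = 31 left.
February 1860 has 29 days (1860 is a leap year): 31 − 29 = 2 left.
January 1860 has 31 days; 31 − 2 = 29 → January 29, 1860.

January 29, 1860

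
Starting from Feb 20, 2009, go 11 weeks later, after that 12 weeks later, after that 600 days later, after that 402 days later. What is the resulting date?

Advancing 11 weeks (= 77 days) from February 20, 2009:
February has 28 days, so 28 − 20 = 8 days remain after February 20, 2009; 77 − 8 = 69 left.
March 2009 has 31 days: 69 − 31 = 38 left.
April 2009 has 30 days: 38 − 30 = 8 left.
8 days into May 2009 → May 8, 2009.
Counting forward 12 weeks (= 84 days) from May 8, 2009:
May has 31 days, so 31 − 8 = 23 days remain after May 8, 2009; 84 − 23 = 61 left.
June 2009 has 30 days: 61 − 30 = 31 left.
31 days into July 2009 → July 31, 2009.
Advancing 600 days from July 31, 2009:
July has 31 days, so 31 − 31 = 0 days remain after July 31, 2009; 600 − 0 = 600 left.
August 2009 has 31 days: 600 − 31 = 569 left.
September 2009 has 30 days: 569 − 30 = 539 left.
October 2009 has 31 days: 539 − 31 = 508 left.
November 2009 has 30 days: 508 − 30 = 478 left.
December 2009 has 31 days: 478 − 31 = 447 left.
January 2010 has 31 days: 447 − 31 = 416 left.
February 2010 has 28 days (2010 is not a leap year): 416 − 28 = 388 left.
March 2010 has 31 days: 388 − 31 = 357 left.
April 2010 has 30 days: 357 − 30 = 327 left.
May 2010 has 31 days: 327 − 31 = 296 left.
June 2010 has 30 days: 296 − 30 = 266 left.
July 2010 has 31 days: 266 − 31 = 235 left.
August 2010 has 31 days: 235 − 31 = 204 left.
September 2010 has 30 days: 204 − 30 = 174 left.
October 2010 has 31 days: 174 − 31 = 143 left.
November 2010 has 30 days: 143 − 30 = 113 left.
December 2010 has 31 days: 113 − 31 = 82 left.
January 2011 has 31 days: 82 − 31 = 51 left.
February 2011 has 28 days (2011 is not a leap year): 51 − 28 = 23 left.
23 days into March 2011 → March 23, 2011.
Adding 402 days from March 23, 2011:
March has 31 days, so 31 − 23 = 8 days remain after March 23, 2011; 402 − 8 = 394 left.
April 2011 has 30 days: 394 − 30 = 364 left.
May 2011 has 31 days: 364 − 31 = 333 left.
June 2011 has 30 days: 333 − 30 = 303 left.
July 2011 has 31 days: 303 − 31 = 272 left.
August 2011 has 31 days: 272 − 31 = 241 left.
September 2011 has 30 days: 241 − 30 = 211 left.
October 2011 has 31 days: 211 − 31 = 180 left.
November 2011 has 30 days: 180 − 30 = 150 left.
December 2011 has 31 days: 150 − 31 = 119 left.
January 2012 has 31 days: 119 − 31 = 88 left.
February 2012 has 29 days (2012 is a leap year): 88 − 29 = 59 left.
March 2012 has 31 days: 59 − 31 = 28 left.
28 days into April 2012 → April 28, 2012.

April 28, 2012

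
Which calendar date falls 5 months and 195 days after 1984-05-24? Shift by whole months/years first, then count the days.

May 7, 1985

Advancing 5 months and 195 days from May 24, 1984: first the month/year part, then the days.
month 5 + 5 = 10 → October 1984.
Day 24 is valid in October, giving October 24, 1984.
Now add 195 days from October 24, 1984.
October has 31 days, so 31 − 24 = 7 days remain after October 24, 1984; 195 − 7 = 188 left.
November 1984 has 30 days: 188 − 30 = 158 left.
December 1984 has 31 days: 158 − 31 = 127 left.
January 1985 has 31 days: 127 − 31 = 96 left.
February 1985 has 28 days (1985 is not a leap year): 96 − 28 = 68 left.
March 1985 has 31 days: 68 − 31 = 37 left.
April 1985 has 30 days: 37 − 30 = 7 left.
7 days into May 1985 → May 7, 1985.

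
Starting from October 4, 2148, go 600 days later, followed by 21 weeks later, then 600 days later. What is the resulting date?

June 12, 2152

Adding 600 days from October 4, 2148:
October has 31 days, so 31 − 4 = 27 days remain after October 4, 2148; 600 − 27 = 573 left.
November 2148 has 30 days: 573 − 30 = 543 left.
December 2148 has 31 days: 543 − 31 = 512 left.
January 2149 has 31 days: 512 − 31 = 481 left.
February 2149 has 28 days (2149 is not a leap year): 481 − 28 = 453 left.
March 2149 has 31 days: 453 − 31 = 422 left.
April 2149 has 30 days: 422 − 30 = 392 left.
May 2149 has 31 days: 392 − 31 = 361 left.
June 2149 has 30 days: 361 − 30 = 331 left.
July 2149 has 31 days: 331 − 31 = 300 left.
August 2149 has 31 days: 300 − 31 = 269 left.
September 2149 has 30 days: 269 − 30 = 239 left.
October 2149 has 31 days: 239 − 31 = 208 left.
November 2149 has 30 days: 208 − 30 = 178 left.
December 2149 has 31 days: 178 − 31 = 147 left.
January 2150 has 31 days: 147 − 31 = 116 left.
February 2150 has 28 days (2150 is not a leap year): 116 − 28 = 88 left.
March 2150 has 31 days: 88 − 31 = 57 left.
April 2150 has 30 days: 57 − 30 = 27 left.
27 days into May 2150 → May 27, 2150.
Advancing 21 weeks (= 147 days) from May 27, 2150:
May has 31 days, so 31 − 27 = 4 days remain after May 27, 2150; 147 − 4 = 143 left.
June 2150 has 30 days: 143 − 30 = 113 left.
July 2150 has 31 days: 113 − 31 = 82 left.
August 2150 has 31 days: 82 − 31 = 51 left.
September 2150 has 30 days: 51 − 30 = 21 left.
21 days into October 2150 → October 21, 2150.
Adding 600 days from October 21, 2150:
October has 31 days, so 31 − 21 = 10 days remain after October 21, 2150; 600 − 10 = 590 left.
November 2150 has 30 days: 590 − 30 = 560 left.
December 2150 has 31 days: 560 − 31 = 529 left.
January 2151 has 31 days: 529 − 31 = 498 left.
February 2151 has 28 days (2151 is not a leap year): 498 − 28 = 470 left.
March 2151 has 31 days: 470 − 31 = 439 left.
April 2151 has 30 days: 439 − 30 = 409 left.
May 2151 has 31 days: 409 − 31 = 378 left.
June 2151 has 30 days: 378 − 30 = 348 left.
July 2151 has 31 days: 348 − 31 = 317 left.
August 2151 has 31 days: 317 − 31 = 286 left.
September 2151 has 30 days: 286 − 30 = 256 left.
October 2151 has 31 days: 256 − 31 = 225 left.
November 2151 has 30 days: 225 − 30 = 195 left.
December 2151 has 31 days: 195 − 31 = 164 left.
January 2152 has 31 days: 164 − 31 = 133 left.
February 2152 has 29 days (2152 is a leap year): 133 − 29 = 104 left.
March 2152 has 31 days: 104 − 31 = 73 left.
April 2152 has 30 days: 73 − 30 = 43 left.
May 2152 has 31 days: 43 − 31 = 12 left.
12 days into June 2152 → June 12, 2152.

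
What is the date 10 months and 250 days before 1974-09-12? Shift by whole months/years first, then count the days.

Counting back 10 months and 250 days from September 12, 1974: first the month/year part, then the days.
month 9 − 10 = -1, which is month 11 of year 1973 → November 1973.
Day 12 is valid in November, giving November 12, 1973.
Now subtract 250 days from November 12, 1973.
Going back 12 days from November 12, 1973 reaches the end of the previous month; 250 − 12 = 238 left.
October 1973 has 31 days: 238 − 31 = 207 left.
September 1973 has 30 days: 207 − 30 = 177 left.
August 1973 has 31 days: 177 − 31 = 146 left.
July 1973 has 31 days: 146 − 31 = 115 left.
June 1973 has 30 days: 115 − 30 = 85 left.
May 1973 has 31 days: 85 − 31 = 54 left.
April 1973 has 30 days: 54 − 30 = 24 left.
March 1973 has 31 days; 31 − 24 = 7 → March 7, 1973.

March 7, 1973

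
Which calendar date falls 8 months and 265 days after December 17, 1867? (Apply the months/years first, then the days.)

Advancing 8 months and 265 days from December 17, 1867: first the month/year part, then the days.
month 12 + 8 = 20, which is month 8 of year 1868 → August 1868.
Day 17 is valid in August, giving August 17, 1868.
Now add 265 days from August 17, 1868.
August has 31 days, so 31 − 17 = 14 days remain after August 17, 1868; 265 − 14 = 251 left.
September 1868 has 30 days: 251 − 30 = 221 left.
October 1868 has 31 days: 221 − 31 = 190 left.
November 1868 has 30 days: 190 − 30 = 160 left.
December 1868 has 31 days: 160 − 31 = 129 left.
January 1869 has 31 days: 129 − 31 = 98 left.
February 1869 has 28 days (1869 is not a leap year): 98 − 28 = 70 left.
March 1869 has 31 days: 70 − 31 = 39 left.
April 1869 has 30 days: 39 − 30 = 9 left.
9 days into May 1869 → May 9, 1869.

May 9, 1869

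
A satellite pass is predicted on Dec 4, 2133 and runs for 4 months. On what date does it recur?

April 4, 2134

Advancing 4 months from December 4, 2133.
month 12 + 4 = 16, which is month 4 of year 2134 → April 2134.
Day 4 is valid in April, giving April 4, 2134.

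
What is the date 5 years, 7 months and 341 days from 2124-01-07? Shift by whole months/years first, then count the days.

July 14, 2130

Counting forward 5 years, 7 months and 341 days from January 7, 2124: first the month/year part, then the days.
+5 years → 2129; month 1 + 7 = 8 → August 2129.
Day 7 is valid in August, giving August 7, 2129.
Now add 341 days from August 7, 2129.
August has 31 days, so 31 − 7 = 24 days remain after August 7, 2129; 341 − 24 = 317 left.
September 2129 has 30 days: 317 − 30 = 287 left.
October 2129 has 31 days: 287 − 31 = 256 left.
November 2129 has 30 days: 256 − 30 = 226 left.
December 2129 has 31 days: 226 − 31 = 195 left.
January 2130 has 31 days: 195 − 31 = 164 left.
February 2130 has 28 days (2130 is not a leap year): 164 − 28 = 136 left.
March 2130 has 31 days: 136 − 31 = 105 left.
April 2130 has 30 days: 105 − 30 = 75 left.
May 2130 has 31 days: 75 − 31 = 44 left.
June 2130 has 30 days: 44 − 30 = 14 left.
14 days into July 2130 → July 14, 2130.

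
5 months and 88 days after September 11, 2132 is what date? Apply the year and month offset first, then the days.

Advancing 5 months and 88 days from September 11, 2132: first the month/year part, then the days.
month 9 + 5 = 14, which is month 2 of year 2133 → February 2133.
Day 11 is valid in February, giving February 11, 2133.
Now add 88 days from February 11, 2133.
February has 28 days, so 28 − 11 = 17 days remain after February 11, 2133; 88 − 17 = 71 left.
March 2133 has 31 days: 71 − 31 = 40 left.
April 2133 has 30 days: 40 − 30 = 10 left.
10 days into May 2133 → May 10, 2133.

May 10, 2133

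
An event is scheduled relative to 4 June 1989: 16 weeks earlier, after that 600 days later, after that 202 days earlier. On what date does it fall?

Subtracting 16 weeks (= 112 days) from June 4, 1989:
Going back 4 days from June 4, 1989 reaches the end of the previous month; 112 − 4 = 108 left.
May 1989 has 31 days: 108 − 31 = 77 left.
April 1989 has 30 days: 77 − 30 = 47 left.
March 1989 has 31 days: 47 − 31 = 16 left.
February 1989 has 28 days; 28 − 16 = 12 → February 12, 1989.
Counting forward 600 days from February 12, 1989:
February has 28 days, so 28 − 12 = 16 days remain after February 12, 1989; 600 − 16 = 584 left.
March 1989 has 31 days: 584 − 31 = 553 left.
April 1989 has 30 days: 553 − 30 = 523 left.
May 1989 has 31 days: 523 − 31 = 492 left.
June 1989 has 30 days: 492 − 30 = 462 left.
July 1989 has 31 days: 462 − 31 = 431 left.
August 1989 has 31 days: 431 − 31 = 400 left.
September 1989 has 30 days: 400 − 30 = 370 left.
October 1989 has 31 days: 370 − 31 = 339 left.
November 1989 has 30 days: 339 − 30 = 309 left.
December 1989 has 31 days: 309 − 31 = 278 left.
January 1990 has 31 days: 278 − 31 = 247 left.
February 1990 has 28 days (1990 is not a leap year): 247 − 28 = 219 left.
March 1990 has 31 days: 219 − 31 = 188 left.
April 1990 has 30 days: 188 − 30 = 158 left.
May 1990 has 31 days: 158 − 31 = 127 left.
June 1990 has 30 days: 127 − 30 = 97 left.
July 1990 has 31 days: 97 − 31 = 66 left.
August 1990 has 31 days: 66 − 31 = 35 left.
September 1990 has 30 days: 35 − 30 = 5 left.
5 days into October 1990 → October 5, 1990.
Counting back 202 days from October 5, 1990:
Going back 5 days from October 5, 1990 reaches the end of the previous month; 202 − 5 = 197 left.
September 1990 has 30 days: 197 − 30 = 167 left.
August 1990 has 31 days: 167 − 31 = 136 left.
July 1990 has 31 days: 136 − 31 = 105 left.
June 1990 has 30 days: 105 − 30 = 75 left.
May 1990 has 31 days: 75 − 31 = 44 left.
April 1990 has 30 days: 44 − 30 = 14 left.
March 1990 has 31 days; 31 − 14 = 17 → March 17, 1990.

March 17, 1990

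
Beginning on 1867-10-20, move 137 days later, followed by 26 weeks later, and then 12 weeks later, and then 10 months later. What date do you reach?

September 26, 1869

Adding 137 days from October 20, 1867:
October has 31 days, so 31 − 20 = 11 days remain after October 20, 1867; 137 − 11 = 126 left.
November 1867 has 30 days: 126 − 30 = 96 left.
December 1867 has 31 days: 96 − 31 = 65 left.
January 1868 has 31 days: 65 − 31 = 34 left.
February 1868 has 29 days (1868 is a leap year): 34 − 29 = 5 left.
5 days into March 1868 → March 5, 1868.
Adding 26 weeks (= 182 days) from March 5, 1868:
March has 31 days, so 31 − 5 = 26 days remain after March 5, 1868; 182 − 26 = 156 left.
April 1868 has 30 days: 156 − 30 = 126 left.
May 1868 has 31 days: 126 − 31 = 95 left.
June 1868 has 30 days: 95 − 30 = 65 left.
July 1868 has 31 days: 65 − 31 = 34 left.
August 1868 has 31 days: 34 − 31 = 3 left.
3 days into September 1868 → September 3, 1868.
Adding 12 weeks (= 84 days) from September 3, 1868:
September has 30 days, so 30 − 3 = 27 days remain after September 3, 1868; 84 − 27 = 57 left.
October 1868 has 31 days: 57 − 31 = 26 left.
26 days into November 1868 → November 26, 1868.
Counting forward 10 months from November 26, 1868:
month 11 + 10 = 21, which is month 9 of year 1869 → September 1869.
Day 26 is valid in September, giving September 26, 1869.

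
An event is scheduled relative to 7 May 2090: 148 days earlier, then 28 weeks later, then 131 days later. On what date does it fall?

November 2, 2090

Subtracting 148 days from May 7, 2090:
Going back 7 days from May 7, 2090 reaches the end of the previous month; 148 − 7 = 141 left.
April 2090 has 30 days: 141 − 30 = 111 left.
March 2090 has 31 days: 111 − 31 = 80 left.
February 2090 has 28 days (2090 is not a leap year): 80 − 28 = 52 left.
January 2090 has 31 days: 52 − 31 = 21 left.
December 2089 has 31 days; 31 − 21 = 10 → December 10, 2089.
Advancing 28 weeks (= 196 days) from December 10, 2089:
December has 31 days, so 31 − 10 = 21 days remain after December 10, 2089; 196 − 21 = 175 left.
January 2090 has 31 days: 175 − 31 = 144 left.
February 2090 has 28 days (2090 is not a leap year): 144 − 28 = 116 left.
March 2090 has 31 days: 116 − 31 = 85 left.
April 2090 has 30 days: 85 − 30 = 55 left.
May 2090 has 31 days: 55 − 31 = 24 left.
24 days into June 2090 → June 24, 2090.
Advancing 131 days from June 24, 2090:
June has 30 days, so 30 − 24 = 6 days remain after June 24, 2090; 131 − 6 = 125 left.
July 2090 has 31 days: 125 − 31 = 94 left.
August 2090 has 31 days: 94 − 31 = 63 left.
September 2090 has 30 days: 63 − 30 = 33 left.
October 2090 has 31 days: 33 − 31 = 2 left.
2 days into November 2090 → November 2, 2090.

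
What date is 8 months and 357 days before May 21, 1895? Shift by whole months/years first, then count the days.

Subtracting 8 months and 357 days from May 21, 1895: first the month/year part, then the days.
month 5 − 8 = -3, which is month 9 of year 1894 → September 1894.
Day 21 is valid in September, giving September 21, 1894.
Now subtract 357 days from September 21, 1894.
Going back 21 days from September 21, 1894 reaches the end of the previous month; 357 − 21 = 336 left.
August 1894 has 31 days: 336 − 31 = 305 left.
July 1894 has 31 days: 305 − 31 = 274 left.
June 1894 has 30 days: 274 − 30 = 244 left.
May 1894 has 31 days: 244 − 31 = 213 left.
April 1894 has 30 days: 213 − 30 = 183 left.
March 1894 has 31 days: 183 − 31 = 152 left.
February 1894 has 28 days (1894 is not a leap year): 152 − 28 = 124 left.
January 1894 has 31 days: 124 − 31 = 93 left.
December 1893 has 31 days: 93 − 31 = 62 left.
November 1893 has 30 days: 62 − 30 = 32 left.
October 1893 has 31 days: 32 − 31 = 1 left.
September 1893 has 30 days; 30 − 1 = 29 → September 29, 1893.

September 29, 1893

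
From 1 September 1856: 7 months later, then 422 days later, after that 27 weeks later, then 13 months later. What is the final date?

Counting forward 7 months from September 1, 1856:
month 9 + 7 = 16, which is month 4 of year 1857 → April 1857.
Day 1 is valid in April, giving April 1, 1857.
Counting forward 422 days from April 1, 1857:
April has 30 days, so 30 − 1 = 29 days remain after April 1, 1857; 422 − 29 = 393 left.
May 1857 has 31 days: 393 − 31 = 362 left.
June 1857 has 30 days: 362 − 30 = 332 left.
July 1857 has 31 days: 332 − 31 = 301 left.
August 1857 has 31 days: 301 − 31 = 270 left.
September 1857 has 30 days: 270 − 30 = 240 left.
October 1857 has 31 days: 240 − 31 = 209 left.
November 1857 has 30 days: 209 − 30 = 179 left.
December 1857 has 31 days: 179 − 31 = 148 left.
January 1858 has 31 days: 148 − 31 = 117 left.
February 1858 has 28 days (1858 is not a leap year): 117 − 28 = 89 left.
March 1858 has 31 days: 89 − 31 = 58 left.
April 1858 has 30 days: 58 − 30 = 28 left.
28 days into May 1858 → May 28, 1858.
Counting forward 27 weeks (= 189 days) from May 28, 1858:
May has 31 days, so 31 − 28 = 3 days remain after May 28, 1858; 189 − 3 = 186 left.
June 1858 has 30 days: 186 − 30 = 156 left.
July 1858 has 31 days: 156 − 31 = 125 left.
August 1858 has 31 days: 125 − 31 = 94 left.
September 1858 has 30 days: 94 − 30 = 64 left.
October 1858 has 31 days: 64 − 31 = 33 left.
November 1858 has 30 days: 33 − 30 = 3 left.
3 days into December 1858 → December 3, 1858.
Advancing 13 months from December 3, 1858:
month 12 + 13 = 25, which is month 1 of year 1860 → January 1860.
Day 3 is valid in January, giving January 3, 1860.

January 3, 1860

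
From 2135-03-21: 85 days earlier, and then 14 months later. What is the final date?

February 26, 2136

Going back 85 days from March 21, 2135:
Going back 21 days from March 21, 2135 reaches the end of the previous month; 85 − 21 = 64 left.
February 2135 has 28 days (2135 is not a leap year): 64 − 28 = 36 left.
January 2135 has 31 days: 36 − 31 = 5 left.
December 2134 has 31 days; 31 − 5 = 26 → December 26, 2134.
Advancing 14 months from December 26, 2134:
month 12 + 14 = 26, which is month 2 of year 2136 → February 2136.
Day 26 is valid in February, giving February 26, 2136.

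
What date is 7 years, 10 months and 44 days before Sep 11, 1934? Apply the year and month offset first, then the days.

Subtracting 7 years, 10 months and 44 days from September 11, 1934: first the month/year part, then the days.
-7 years → 1927; month 9 − 10 = -1, which is month 11 of year 1926 → November 1926.
Day 11 is valid in November, giving November 11, 1926.
Now subtract 44 days from November 11, 1926.
Going back 11 days from November 11, 1926 reaches the end of the previous month; 44 − 11 = 33 left.
October 1926 has 31 days: 33 − 31 = 2 left.
September 1926 has 30 days; 30 − 2 = 28 → September 28, 1926.

September 28, 1926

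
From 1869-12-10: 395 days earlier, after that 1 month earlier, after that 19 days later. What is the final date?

October 29, 1868

Counting back 395 days from December 10, 1869:
Going back 10 days from December 10, 1869 reaches the end of the previous month; 395 − 10 = 385 left.
November 1869 has 30 days: 385 − 30 = 355 left.
October 1869 has 31 days: 355 − 31 = 324 left.
September 1869 has 30 days: 324 − 30 = 294 left.
August 1869 has 31 days: 294 − 31 = 263 left.
July 1869 has 31 days: 263 − 31 = 232 left.
June 1869 has 30 days: 232 − 30 = 202 left.
May 1869 has 31 days: 202 − 31 = 171 left.
April 1869 has 30 days: 171 − 30 = 141 left.
March 1869 has 31 days: 141 − 31 = 110 left.
February 1869 has 28 days (1869 is not a leap year): 110 − 28 = 82 left.
January 1869 has 31 days: 82 − 31 = 51 left.
December 1868 has 31 days: 51 − 31 = 20 left.
November 1868 has 30 days; 30 − 20 = 10 → November 10, 1868.
Subtracting 1 month from November 10, 1868:
month 11 − 1 = 10 → October 1868.
Day 10 is valid in October, giving October 10, 1868.
Advancing 19 days from October 10, 1868:
October has 31 days; 10 + 19 = 29, still in October.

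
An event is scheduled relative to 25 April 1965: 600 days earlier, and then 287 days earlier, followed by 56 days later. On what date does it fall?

Subtracting 600 days from April 25, 1965:
Going back 25 days from April 25, 1965 reaches the end of the previous month; 600 − 25 = 575 left.
March 1965 has 31 days: 575 − 31 = 544 left.
February 1965 has 28 days (1965 is not a leap year): 544 − 28 = 516 left.
January 1965 has 31 days: 516 − 31 = 485 left.
December 1964 has 31 days: 485 − 31 = 454 left.
November 1964 has 30 days: 454 − 30 = 424 left.
October 1964 has 31 days: 424 − 31 = 393 left.
September 1964 has 30 days: 393 − 30 = 363 left.
August 1964 has 31 days: 363 − 31 = 332 left.
July 1964 has 31 days: 332 − 31 = 301 left.
June 1964 has 30 days: 301 − 30 = 271 left.
May 1964 has 31 days: 271 − 31 = 240 left.
April 1964 has 30 days: 240 − 30 = 210 left.
March 1964 has 31 days: 210 − 31 = 179 left.
February 1964 has 29 days (1964 is a leap year): 179 − 29 = 150 left.
January 1964 has 31 days: 150 − 31 = 119 left.
December 1963 has 31 days: 119 − 31 = 88 left.
November 1963 has 30 days: 88 − 30 = 58 left.
October 1963 has 31 days: 58 − 31 = 27 left.
September 1963 has 30 days; 30 − 27 = 3 → September 3, 1963.
Going back 287 days from September 3, 1963:
Going back 3 days from September 3, 1963 reaches the end of the previous month; 287 − 3 = 284 left.
August 1963 has 31 days: 284 − 31 = 253 left.
July 1963 has 31 days: 253 − 31 = 222 left.
June 1963 has 30 days: 222 − 30 = 192 left.
May 1963 has 31 days: 192 − 31 = 161 left.
April 1963 has 30 days: 161 − 30 = 131 left.
March 1963 has 31 days: 131 − 31 = 100 left.
February 1963 has 28 days (1963 is not a leap year): 100 − 28 = 72 left.
January 1963 has 31 days: 72 − 31 = 41 left.
December 1962 has 31 days: 41 − 31 = 10 left.
November 1962 has 30 days; 30 − 10 = 20 → November 20, 1962.
Adding 56 days from November 20, 1962:
November has 30 days, so 30 − 20 = 10 days remain after November 20, 1962; 56 − 10 = 46 left.
December 1962 has 31 days: 46 − 31 = 15 left.
15 days into January 1963 → January 15, 1963.

January 15, 1963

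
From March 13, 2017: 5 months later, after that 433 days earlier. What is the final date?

June 6, 2016

Advancing 5 months from March 13, 2017:
month 3 + 5 = 8 → August 2017.
Day 13 is valid in August, giving August 13, 2017.
Counting back 433 days from August 13, 2017:
Going back 13 days from August 13, 2017 reaches the end of the previous month; 433 − 13 = 420 left.
July 2017 has 31 days: 420 − 31 = 389 left.
June 2017 has 30 days: 389 − 30 = 359 left.
May 2017 has 31 days: 359 − 31 = 328 left.
April 2017 has 30 days: 328 − 30 = 298 left.
March 2017 has 31 days: 298 − 31 = 267 left.
February 2017 has 28 days (2017 is not a leap year): 267 − 28 = 239 left.
January 2017 has 31 days: 239 − 31 = 208 left.
December 2016 has 31 days: 208 − 31 = 177 left.
November 2016 has 30 days: 177 − 30 = 147 left.
October 2016 has 31 days: 147 − 31 = 116 left.
September 2016 has 30 days: 116 − 30 = 86 left.
August 2016 has 31 days: 86 − 31 = 55 left.
July 2016 has 31 days: 55 − 31 = 24 left.
June 2016 has 30 days; 30 − 24 = 6 → June 6, 2016.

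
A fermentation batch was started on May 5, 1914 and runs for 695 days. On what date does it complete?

March 30, 1916

Adding 695 days from May 5, 1914.
May has 31 days, so 31 − 5 = 26 days remain after May 5, 1914; 695 − 26 = 669 left.
June 1914 has 30 days: 669 − 30 = 639 left.
July 1914 has 31 days: 639 − 31 = 608 left.
August 1914 has 31 days: 608 − 31 = 577 left.
September 1914 has 30 days: 577 − 30 = 547 left.
October 1914 has 31 days: 547 − 31 = 516 left.
November 1914 has 30 days: 516 − 30 = 486 left.
December 1914 has 31 days: 486 − 31 = 455 left.
January 1915 has 31 days: 455 − 31 = 424 left.
February 1915 has 28 days (1915 is not a leap year): 424 − 28 = 396 left.
March 1915 has 31 days: 396 − 31 = 365 left.
April 1915 has 30 days: 365 − 30 = 335 left.
May 1915 has 31 days: 335 − 31 = 304 left.
June 1915 has 30 days: 304 − 30 = 274 left.
July 1915 has 31 days: 274 − 31 = 243 left.
August 1915 has 31 days: 243 − 31 = 212 left.
September 1915 has 30 days: 212 − 30 = 182 left.
October 1915 has 31 days: 182 − 31 = 151 left.
November 1915 has 30 days: 151 − 30 = 121 left.
December 1915 has 31 days: 121 − 31 = 90 left.
January 1916 has 31 days: 90 − 31 = 59 left.
February 1916 has 29 days (1916 is a leap year): 59 − 29 = 30 left.
30 days into March 1916 → March 30, 1916.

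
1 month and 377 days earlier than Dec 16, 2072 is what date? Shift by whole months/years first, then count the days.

November 5, 2071

Going back 1 month and 377 days from December 16, 2072: first the month/year part, then the days.
month 12 − 1 = 11 → November 2072.
Day 16 is valid in November, giving November 16, 2072.
Now subtract 377 days from November 16, 2072.
Going back 16 days from November 16, 2072 reaches the end of the previous month; 377 − 16 = 361 left.
October 2072 has 31 days: 361 − 31 = 330 left.
September 2072 has 30 days: 330 − 30 = 300 left.
August 2072 has 31 days: 300 − 31 = 269 left.
July 2072 has 31 days: 269 − 31 = 238 left.
June 2072 has 30 days: 238 − 30 = 208 left.
May 2072 has 31 days: 208 − 31 = 177 left.
April 2072 has 30 days: 177 − 30 = 147 left.
March 2072 has 31 days: 147 − 31 = 116 left.
February 2072 has 29 days (2072 is a leap year): 116 − 29 = 87 left.
January 2072 has 31 days: 87 − 31 = 56 left.
December 2071 has 31 days: 56 − 31 = 25 left.
November 2071 has 30 days; 30 − 25 = 5 → November 5, 2071.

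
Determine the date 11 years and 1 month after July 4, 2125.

August 4, 2136

Adding 11 years and 1 month from July 4, 2125.
+11 years → 2136; month 7 + 1 = 8 → August 2136.
Day 4 is valid in August, giving August 4, 2136.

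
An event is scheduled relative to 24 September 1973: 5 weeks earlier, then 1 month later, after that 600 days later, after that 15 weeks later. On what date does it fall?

Counting back 5 weeks (= 35 days) from September 24, 1973:
Going back 24 days from September 24, 1973 reaches the end of the previous month; 35 − 24 = 11 left.
August 1973 has 31 days; 31 − 11 = 20 → August 20, 1973.
Advancing 1 month from August 20, 1973:
month 8 + 1 = 9 → September 1973.
Day 20 is valid in September, giving September 20, 1973.
Counting forward 600 days from September 20, 1973:
September has 30 days, so 30 − 20 = 10 days remain after September 20, 1973; 600 − 10 = 590 left.
October 1973 has 31 days: 590 − 31 = 559 left.
November 1973 has 30 days: 559 − 30 = 529 left.
December 1973 has 31 days: 529 − 31 = 498 left.
January 1974 has 31 days: 498 − 31 = 467 left.
February 1974 has 28 days (1974 is not a leap year): 467 − 28 = 439 left.
March 1974 has 31 days: 439 − 31 = 408 left.
April 1974 has 30 days: 408 − 30 = 378 left.
May 1974 has 31 days: 378 − 31 = 347 left.
June 1974 has 30 days: 347 − 30 = 317 left.
July 1974 has 31 days: 317 − 31 = 286 left.
August 1974 has 31 days: 286 − 31 = 255 left.
September 1974 has 30 days: 255 − 30 = 225 left.
October 1974 has 31 days: 225 − 31 = 194 left.
November 1974 has 30 days: 194 − 30 = 164 left.
December 1974 has 31 days: 164 − 31 = 133 left.
January 1975 has 31 days: 133 − 31 = 102 left.
February 1975 has 28 days (1975 is not a leap year): 102 − 28 = 74 left.
March 1975 has 31 days: 74 − 31 = 43 left.
April 1975 has 30 days: 43 − 30 = 13 left.
13 days into May 1975 → May 13, 1975.
Counting forward 15 weeks (= 105 days) from May 13, 1975:
May has 31 days, so 31 − 13 = 18 days remain after May 13, 1975; 105 − 18 = 87 left.
June 1975 has 30 days: 87 − 30 = 57 left.
July 1975 has 31 days: 57 − 31 = 26 left.
26 days into August 1975 → August 26, 1975.

August 26, 1975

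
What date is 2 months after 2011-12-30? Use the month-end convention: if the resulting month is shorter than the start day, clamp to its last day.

February 29, 2012

Advancing 2 months from December 30, 2011.
month 12 + 2 = 14, which is month 2 of year 2012 → February 2012.
February 2012 has only 29 days (2012 is a leap year — relevant if February), and the start was day 30, so the date clamps to February 29, 2012.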